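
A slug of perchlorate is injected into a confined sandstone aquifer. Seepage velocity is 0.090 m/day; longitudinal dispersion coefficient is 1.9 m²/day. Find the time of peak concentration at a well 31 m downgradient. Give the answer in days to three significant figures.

182 days

For the 1D instantaneous-source solution, setting ∂C/∂t = 0 at fixed x gives v²t² + 2Dt − x² = 0, so t = (√(D² + v²x²) − D)/v².
√(D² + v²x²) = √(1.9² + 0.090² × 31²) = 3.376; v² = 0.0081.
t = (3.376 − 1.9)/0.0081 = 182 days (vs. the pure-advection estimate x/v = 344 d).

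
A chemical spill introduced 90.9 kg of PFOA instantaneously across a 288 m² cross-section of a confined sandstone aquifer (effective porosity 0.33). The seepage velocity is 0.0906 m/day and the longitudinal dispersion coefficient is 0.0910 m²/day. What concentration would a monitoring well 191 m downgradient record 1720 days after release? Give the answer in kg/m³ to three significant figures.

0.00299 kg/m³

For an instantaneous plane source, C(x,t) = M/(n_e·A·√(4πDt)) · exp(−(x−vt)²/(4Dt)), with n_e·A the pore (flow) area.
Plume center vt = 0.0906 × 1720 = 155.832 m, so the well at 191 m is 35.168 m downgradient of the peak.
√(4πDt) = 44.35 m, giving peak height M/(n_e·A·√(4πDt)) = 90.9/(0.33 × 288 × 44.35) = 0.02157 kg/m³.
(x−vt)²/(4Dt) = (35.168)²/(4 × 0.0910 × 1720) = 1.975; exp(−1.975) = 0.1388.
C = 0.02157 × 0.1388 = 0.00299 kg/m³.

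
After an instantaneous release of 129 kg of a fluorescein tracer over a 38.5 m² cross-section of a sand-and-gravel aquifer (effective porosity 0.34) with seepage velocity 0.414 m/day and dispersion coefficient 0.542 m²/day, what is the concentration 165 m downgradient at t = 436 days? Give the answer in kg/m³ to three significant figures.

For an instantaneous plane source, C(x,t) = M/(n_e·A·√(4πDt)) · exp(−(x−vt)²/(4Dt)), with n_e·A the pore (flow) area.
Plume center vt = 0.414 × 436 = 180.504 m, so the well at 165 m is 15.504 m upgradient of the peak.
√(4πDt) = 54.49 m, giving peak height M/(n_e·A·√(4πDt)) = 129/(0.34 × 38.5 × 54.49) = 0.1809 kg/m³.
(x−vt)²/(4Dt) = (-15.504)²/(4 × 0.542 × 436) = 0.2543; exp(−0.2543) = 0.7755.
C = 0.1809 × 0.7755 = 0.140 kg/m³.

0.140 kg/m³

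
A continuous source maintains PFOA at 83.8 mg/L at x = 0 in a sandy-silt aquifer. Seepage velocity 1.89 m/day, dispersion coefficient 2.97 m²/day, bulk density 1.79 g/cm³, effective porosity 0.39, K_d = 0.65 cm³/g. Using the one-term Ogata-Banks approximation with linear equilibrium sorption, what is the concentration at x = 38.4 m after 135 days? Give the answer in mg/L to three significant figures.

80.8 mg/L

Retardation factor R = 1 + ρ_b·K_d/n = 1 + 1.79 × 0.65/0.39 = 3.983.
Sorption retards both mechanisms: v_R = v/R = 0.4745 m/day, D_R = D/R = 0.7457 m²/day.
v_R·t = 0.4745 × 135 = 64.0575 m; 2√(D_R t) = 20.07 m; argument = (38.4 − 64.0575)/20.07 = -1.278.
C = C₀ × ½·erfc(-1.278) = 83.8 × 0.9646 = 80.8 mg/L.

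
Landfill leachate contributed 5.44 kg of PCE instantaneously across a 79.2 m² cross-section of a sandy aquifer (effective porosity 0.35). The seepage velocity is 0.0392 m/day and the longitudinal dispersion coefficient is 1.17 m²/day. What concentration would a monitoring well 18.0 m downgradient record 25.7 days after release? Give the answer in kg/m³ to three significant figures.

For an instantaneous plane source, C(x,t) = M/(n_e·A·√(4πDt)) · exp(−(x−vt)²/(4Dt)), with n_e·A the pore (flow) area.
Plume center vt = 0.0392 × 25.7 = 1.00744 m, so the well at 18.0 m is 16.99256 m downgradient of the peak.
√(4πDt) = 19.44 m, giving peak height M/(n_e·A·√(4πDt)) = 5.44/(0.35 × 79.2 × 19.44) = 0.01010 kg/m³.
(x−vt)²/(4Dt) = (16.99256)²/(4 × 1.17 × 25.7) = 2.401; exp(−2.401) = 0.09063.
C = 0.01010 × 0.09063 = 0.000915 kg/m³.

0.000915 kg/m³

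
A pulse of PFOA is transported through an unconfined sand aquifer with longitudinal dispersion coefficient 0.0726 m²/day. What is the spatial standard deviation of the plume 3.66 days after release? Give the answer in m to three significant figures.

0.729 m

Dispersive spreading gives a Gaussian with σ² = 2Dt; advection only shifts the center.
σ = √(2 × 0.0726 × 3.66) = 0.729 m.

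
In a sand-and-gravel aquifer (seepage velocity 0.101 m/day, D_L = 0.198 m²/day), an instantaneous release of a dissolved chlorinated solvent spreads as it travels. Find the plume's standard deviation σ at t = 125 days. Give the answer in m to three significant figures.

Dispersive spreading gives a Gaussian with σ² = 2Dt; advection only shifts the center.
σ = √(2 × 0.198 × 125) = 7.04 m.

7.04 m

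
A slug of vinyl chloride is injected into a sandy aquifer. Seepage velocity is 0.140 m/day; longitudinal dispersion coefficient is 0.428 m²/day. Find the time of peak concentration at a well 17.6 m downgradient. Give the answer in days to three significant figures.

For the 1D instantaneous-source solution, setting ∂C/∂t = 0 at fixed x gives v²t² + 2Dt − x² = 0, so t = (√(D² + v²x²) − D)/v².
√(D² + v²x²) = √(0.428² + 0.140² × 17.6²) = 2.501; v² = 0.0196.
t = (2.501 − 0.428)/0.0196 = 106 days (vs. the pure-advection estimate x/v = 126 d).

106 days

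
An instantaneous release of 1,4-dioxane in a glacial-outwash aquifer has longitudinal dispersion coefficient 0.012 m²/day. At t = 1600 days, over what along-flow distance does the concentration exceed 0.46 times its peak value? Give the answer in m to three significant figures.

15.4 m

The plume is Gaussian with σ = √(2Dt) = √(2 × 0.012 × 1600) = 6.197 m.
C/C_peak = exp(−Δx²/(2σ²)) = 0.46 ⇒ Δx = σ·√(−2 ln 0.46) = 6.197 × 1.246 = 7.721 m.
Width = 2Δx = 15.4 m.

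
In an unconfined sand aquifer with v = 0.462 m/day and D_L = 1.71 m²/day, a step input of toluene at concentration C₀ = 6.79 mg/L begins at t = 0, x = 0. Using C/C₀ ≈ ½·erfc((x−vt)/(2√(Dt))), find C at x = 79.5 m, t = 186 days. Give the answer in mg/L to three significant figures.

For a continuous step input, C/C₀ ≈ ½·erfc((x−vt)/(2√(Dt))).
vt = 0.462 × 186 = 85.932 m and 2√(Dt) = 2√(1.71 × 186) = 35.67 m.
Argument (x−vt)/(2√(Dt)) = (79.5 − 85.932)/35.67 = -0.1803; ½·erfc(-0.1803) = 0.6006.
C = 6.79 × 0.6006 = 4.08 mg/L.

4.08 mg/L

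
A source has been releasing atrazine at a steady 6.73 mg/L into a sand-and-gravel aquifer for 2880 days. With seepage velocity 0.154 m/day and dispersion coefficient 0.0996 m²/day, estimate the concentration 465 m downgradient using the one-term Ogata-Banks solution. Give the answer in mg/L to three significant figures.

1.24 mg/L

For a continuous step input, C/C₀ ≈ ½·erfc((x−vt)/(2√(Dt))).
vt = 0.154 × 2880 = 443.52 m and 2√(Dt) = 2√(0.0996 × 2880) = 33.87 m.
Argument (x−vt)/(2√(Dt)) = (465 − 443.52)/33.87 = 0.6342; ½·erfc(0.6342) = 0.1849.
C = 6.73 × 0.1849 = 1.24 mg/L.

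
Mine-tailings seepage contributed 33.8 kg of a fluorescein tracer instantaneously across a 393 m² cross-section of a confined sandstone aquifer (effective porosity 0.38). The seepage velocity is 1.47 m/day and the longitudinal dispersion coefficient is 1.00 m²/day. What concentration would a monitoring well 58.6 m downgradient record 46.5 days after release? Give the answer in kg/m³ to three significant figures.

For an instantaneous plane source, C(x,t) = M/(n_e·A·√(4πDt)) · exp(−(x−vt)²/(4Dt)), with n_e·A the pore (flow) area.
Plume center vt = 1.47 × 46.5 = 68.355 m, so the well at 58.6 m is 9.755 m upgradient of the peak.
√(4πDt) = 24.17 m, giving peak height M/(n_e·A·√(4πDt)) = 33.8/(0.38 × 393 × 24.17) = 0.009364 kg/m³.
(x−vt)²/(4Dt) = (-9.755)²/(4 × 1.00 × 46.5) = 0.5116; exp(−0.5116) = 0.5995.
C = 0.009364 × 0.5995 = 0.00561 kg/m³.

0.00561 kg/m³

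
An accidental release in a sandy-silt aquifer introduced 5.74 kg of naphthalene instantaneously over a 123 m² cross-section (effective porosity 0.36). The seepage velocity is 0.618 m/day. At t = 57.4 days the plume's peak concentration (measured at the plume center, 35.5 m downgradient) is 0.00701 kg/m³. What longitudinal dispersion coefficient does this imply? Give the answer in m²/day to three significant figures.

0.474 m²/day

At the plume center C_max = M/(n_e·A·√(4πDt)), so D = M²/(4πt·(n_e·A·C_max)²).
n_e·A·C_max = 0.36 × 123 × 0.00701 = 0.3104 kg/m.
D = 5.74²/(4π × 57.4 × 0.3104²) = 0.474 m²/day.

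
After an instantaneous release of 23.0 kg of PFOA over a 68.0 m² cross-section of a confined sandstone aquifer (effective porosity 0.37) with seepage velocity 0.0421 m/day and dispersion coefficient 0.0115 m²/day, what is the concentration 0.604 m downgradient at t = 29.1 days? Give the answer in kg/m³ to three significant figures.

For an instantaneous plane source, C(x,t) = M/(n_e·A·√(4πDt)) · exp(−(x−vt)²/(4Dt)), with n_e·A the pore (flow) area.
Plume center vt = 0.0421 × 29.1 = 1.22511 m, so the well at 0.604 m is 0.62111 m upgradient of the peak.
√(4πDt) = 2.051 m, giving peak height M/(n_e·A·√(4πDt)) = 23.0/(0.37 × 68.0 × 2.051) = 0.4457 kg/m³.
(x−vt)²/(4Dt) = (-0.62111)²/(4 × 0.0115 × 29.1) = 0.2882; exp(−0.2882) = 0.7496.
C = 0.4457 × 0.7496 = 0.334 kg/m³.

0.334 kg/m³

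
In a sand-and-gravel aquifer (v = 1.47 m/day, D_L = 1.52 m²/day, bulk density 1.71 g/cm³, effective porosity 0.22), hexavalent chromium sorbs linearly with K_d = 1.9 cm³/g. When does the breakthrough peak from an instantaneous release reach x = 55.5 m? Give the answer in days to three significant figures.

Retardation factor R = 1 + ρ_b·K_d/n = 1 + 1.71 × 1.9/0.22 = 15.77.
Sorption retards both mechanisms: v_R = v/R = 0.09321 m/day, D_R = D/R = 0.09639 m²/day.
Peak time from v_R²t² + 2D_R t − x² = 0: t = (√(D_R² + v_R²x²) − D_R)/v_R².
√(D_R² + v_R²x²) = √(0.09639² + 0.09321² × 55.5²) = 5.174; v_R² = 0.008688.
t = (5.174 − 0.09639)/0.008688 = 584 days.

584 days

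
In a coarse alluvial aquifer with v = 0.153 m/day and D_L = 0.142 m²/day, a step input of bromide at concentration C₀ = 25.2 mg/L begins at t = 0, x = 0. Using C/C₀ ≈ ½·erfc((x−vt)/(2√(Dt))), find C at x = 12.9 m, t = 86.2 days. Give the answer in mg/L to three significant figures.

For a continuous step input, C/C₀ ≈ ½·erfc((x−vt)/(2√(Dt))).
vt = 0.153 × 86.2 = 13.1886 m and 2√(Dt) = 2√(0.142 × 86.2) = 6.997 m.
Argument (x−vt)/(2√(Dt)) = (12.9 − 13.1886)/6.997 = -0.04125; ½·erfc(-0.04125) = 0.5233.
C = 25.2 × 0.5233 = 13.2 mg/L.

13.2 mg/L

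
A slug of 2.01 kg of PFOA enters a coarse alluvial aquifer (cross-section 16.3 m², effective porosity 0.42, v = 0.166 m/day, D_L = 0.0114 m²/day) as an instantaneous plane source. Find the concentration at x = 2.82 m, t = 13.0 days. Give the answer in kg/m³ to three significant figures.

0.103 kg/m³

For an instantaneous plane source, C(x,t) = M/(n_e·A·√(4πDt)) · exp(−(x−vt)²/(4Dt)), with n_e·A the pore (flow) area.
Plume center vt = 0.166 × 13.0 = 2.158 m, so the well at 2.82 m is 0.662 m downgradient of the peak.
√(4πDt) = 1.365 m, giving peak height M/(n_e·A·√(4πDt)) = 2.01/(0.42 × 16.3 × 1.365) = 0.2151 kg/m³.
(x−vt)²/(4Dt) = (0.662)²/(4 × 0.0114 × 13.0) = 0.7393; exp(−0.7393) = 0.4774.
C = 0.2151 × 0.4774 = 0.103 kg/m³.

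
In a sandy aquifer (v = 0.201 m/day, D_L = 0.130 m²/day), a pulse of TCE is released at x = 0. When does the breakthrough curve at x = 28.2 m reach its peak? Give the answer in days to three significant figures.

For the 1D instantaneous-source solution, setting ∂C/∂t = 0 at fixed x gives v²t² + 2Dt − x² = 0, so t = (√(D² + v²x²) − D)/v².
√(D² + v²x²) = √(0.130² + 0.201² × 28.2²) = 5.670; v² = 0.040401.
t = (5.670 − 0.130)/0.040401 = 137 days (vs. the pure-advection estimate x/v = 140 d).

137 days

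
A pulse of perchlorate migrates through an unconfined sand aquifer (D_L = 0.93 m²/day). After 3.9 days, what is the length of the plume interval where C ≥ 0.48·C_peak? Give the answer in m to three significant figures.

6.53 m

The plume is Gaussian with σ = √(2Dt) = √(2 × 0.93 × 3.9) = 2.693 m.
C/C_peak = exp(−Δx²/(2σ²)) = 0.48 ⇒ Δx = σ·√(−2 ln 0.48) = 2.693 × 1.212 = 3.264 m.
Width = 2Δx = 6.53 m.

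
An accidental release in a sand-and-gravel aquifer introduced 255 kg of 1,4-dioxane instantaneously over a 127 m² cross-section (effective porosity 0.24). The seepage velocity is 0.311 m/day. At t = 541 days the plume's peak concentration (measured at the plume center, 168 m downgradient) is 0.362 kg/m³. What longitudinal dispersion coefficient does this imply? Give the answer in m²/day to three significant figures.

0.0786 m²/day

At the plume center C_max = M/(n_e·A·√(4πDt)), so D = M²/(4πt·(n_e·A·C_max)²).
n_e·A·C_max = 0.24 × 127 × 0.362 = 11.03 kg/m.
D = 255²/(4π × 541 × 11.03²) = 0.0786 m²/day.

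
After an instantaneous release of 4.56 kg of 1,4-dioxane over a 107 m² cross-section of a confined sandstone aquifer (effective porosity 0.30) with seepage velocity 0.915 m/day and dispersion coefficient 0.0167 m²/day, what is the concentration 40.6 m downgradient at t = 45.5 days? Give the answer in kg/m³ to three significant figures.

0.0324 kg/m³

For an instantaneous plane source, C(x,t) = M/(n_e·A·√(4πDt)) · exp(−(x−vt)²/(4Dt)), with n_e·A the pore (flow) area.
Plume center vt = 0.915 × 45.5 = 41.6325 m, so the well at 40.6 m is 1.0325 m upgradient of the peak.
√(4πDt) = 3.090 m, giving peak height M/(n_e·A·√(4πDt)) = 4.56/(0.30 × 107 × 3.090) = 0.04597 kg/m³.
(x−vt)²/(4Dt) = (-1.0325)²/(4 × 0.0167 × 45.5) = 0.3507; exp(−0.3507) = 0.7042.
C = 0.04597 × 0.7042 = 0.0324 kg/m³.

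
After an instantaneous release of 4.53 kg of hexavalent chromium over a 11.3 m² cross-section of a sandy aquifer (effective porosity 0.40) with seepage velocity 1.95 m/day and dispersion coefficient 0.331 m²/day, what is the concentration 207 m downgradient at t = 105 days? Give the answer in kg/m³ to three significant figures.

For an instantaneous plane source, C(x,t) = M/(n_e·A·√(4πDt)) · exp(−(x−vt)²/(4Dt)), with n_e·A the pore (flow) area.
Plume center vt = 1.95 × 105 = 204.75 m, so the well at 207 m is 2.25 m downgradient of the peak.
√(4πDt) = 20.90 m, giving peak height M/(n_e·A·√(4πDt)) = 4.53/(0.40 × 11.3 × 20.90) = 0.04795 kg/m³.
(x−vt)²/(4Dt) = (2.25)²/(4 × 0.331 × 105) = 0.03642; exp(−0.03642) = 0.9642.
C = 0.04795 × 0.9642 = 0.0462 kg/m³.

0.0462 kg/m³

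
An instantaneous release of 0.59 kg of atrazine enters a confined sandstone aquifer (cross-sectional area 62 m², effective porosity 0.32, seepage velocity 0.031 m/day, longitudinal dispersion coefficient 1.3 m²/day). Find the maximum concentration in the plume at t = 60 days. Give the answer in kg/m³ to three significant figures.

The peak of an instantaneous 1D plume sits at x = vt; there the Gaussian factor is 1 and C_max = M/(n_e·A·√(4πDt)), where n_e·A is the pore area the mass is dissolved in.
√(4πDt) = √(4π × 1.3 × 60) = 31.31 m, so C_max = 0.59/(0.32 × 62 × 31.31) = 0.000950 kg/m³.

0.000950 kg/m³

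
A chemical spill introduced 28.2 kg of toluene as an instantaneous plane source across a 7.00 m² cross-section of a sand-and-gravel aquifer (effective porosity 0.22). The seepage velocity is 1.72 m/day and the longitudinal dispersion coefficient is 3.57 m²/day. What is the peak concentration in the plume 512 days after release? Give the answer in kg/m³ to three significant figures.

0.121 kg/m³

The peak of an instantaneous 1D plume sits at x = vt; there the Gaussian factor is 1 and C_max = M/(n_e·A·√(4πDt)), where n_e·A is the pore area the mass is dissolved in.
√(4πDt) = √(4π × 3.57 × 512) = 151.6 m, so C_max = 28.2/(0.22 × 7.00 × 151.6) = 0.121 kg/m³.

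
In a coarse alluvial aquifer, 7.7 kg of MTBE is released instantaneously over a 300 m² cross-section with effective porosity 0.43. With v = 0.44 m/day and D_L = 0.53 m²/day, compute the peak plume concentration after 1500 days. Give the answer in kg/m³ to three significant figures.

The peak of an instantaneous 1D plume sits at x = vt; there the Gaussian factor is 1 and C_max = M/(n_e·A·√(4πDt)), where n_e·A is the pore area the mass is dissolved in.
√(4πDt) = √(4π × 0.53 × 1500) = 99.95 m, so C_max = 7.7/(0.43 × 300 × 99.95) = 0.000597 kg/m³.

0.000597 kg/m³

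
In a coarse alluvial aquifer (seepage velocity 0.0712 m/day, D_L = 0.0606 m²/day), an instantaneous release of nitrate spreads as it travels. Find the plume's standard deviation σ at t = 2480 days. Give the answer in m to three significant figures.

17.3 m

Dispersive spreading gives a Gaussian with σ² = 2Dt; advection only shifts the center.
σ = √(2 × 0.0606 × 2480) = 17.3 m.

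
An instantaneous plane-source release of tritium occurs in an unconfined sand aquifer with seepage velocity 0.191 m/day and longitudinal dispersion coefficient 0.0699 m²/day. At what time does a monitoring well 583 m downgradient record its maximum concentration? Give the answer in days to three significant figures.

For the 1D instantaneous-source solution, setting ∂C/∂t = 0 at fixed x gives v²t² + 2Dt − x² = 0, so t = (√(D² + v²x²) − D)/v².
√(D² + v²x²) = √(0.0699² + 0.191² × 583²) = 111.4; v² = 0.036481.
t = (111.4 − 0.0699)/0.036481 = 3050 days (vs. the pure-advection estimate x/v = 3050 d).

3050 days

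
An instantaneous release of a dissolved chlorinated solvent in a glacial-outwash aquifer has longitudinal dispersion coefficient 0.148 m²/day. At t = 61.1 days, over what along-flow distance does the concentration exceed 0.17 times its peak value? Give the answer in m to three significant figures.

16.0 m

The plume is Gaussian with σ = √(2Dt) = √(2 × 0.148 × 61.1) = 4.253 m.
C/C_peak = exp(−Δx²/(2σ²)) = 0.17 ⇒ Δx = σ·√(−2 ln 0.17) = 4.253 × 1.883 = 8.008 m.
Width = 2Δx = 16.0 m.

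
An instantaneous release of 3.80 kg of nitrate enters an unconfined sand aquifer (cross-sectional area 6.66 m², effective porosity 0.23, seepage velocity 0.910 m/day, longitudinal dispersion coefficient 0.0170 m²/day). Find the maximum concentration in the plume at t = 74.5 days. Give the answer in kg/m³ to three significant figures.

0.622 kg/m³

The peak of an instantaneous 1D plume sits at x = vt; there the Gaussian factor is 1 and C_max = M/(n_e·A·√(4πDt)), where n_e·A is the pore area the mass is dissolved in.
√(4πDt) = √(4π × 0.0170 × 74.5) = 3.989 m, so C_max = 3.80/(0.23 × 6.66 × 3.989) = 0.622 kg/m³.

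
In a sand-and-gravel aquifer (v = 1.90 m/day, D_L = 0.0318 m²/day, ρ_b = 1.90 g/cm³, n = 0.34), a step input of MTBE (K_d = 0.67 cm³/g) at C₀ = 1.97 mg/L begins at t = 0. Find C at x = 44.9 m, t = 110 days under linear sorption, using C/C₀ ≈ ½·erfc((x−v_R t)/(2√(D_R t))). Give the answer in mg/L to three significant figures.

Retardation factor R = 1 + ρ_b·K_d/n = 1 + 1.90 × 0.67/0.34 = 4.744.
Sorption retards both mechanisms: v_R = v/R = 0.4005 m/day, D_R = D/R = 0.006703 m²/day.
v_R·t = 0.4005 × 110 = 44.055 m; 2√(D_R t) = 1.717 m; argument = (44.9 − 44.055)/1.717 = 0.4921.
C = C₀ × ½·erfc(0.4921) = 1.97 × 0.2432 = 0.479 mg/L.

0.479 mg/L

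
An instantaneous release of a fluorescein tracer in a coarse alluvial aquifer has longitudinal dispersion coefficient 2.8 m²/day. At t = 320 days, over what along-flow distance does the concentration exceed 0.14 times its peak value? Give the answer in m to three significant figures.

168 m

The plume is Gaussian with σ = √(2Dt) = √(2 × 2.8 × 320) = 42.33 m.
C/C_peak = exp(−Δx²/(2σ²)) = 0.14 ⇒ Δx = σ·√(−2 ln 0.14) = 42.33 × 1.983 = 83.94 m.
Width = 2Δx = 168 m.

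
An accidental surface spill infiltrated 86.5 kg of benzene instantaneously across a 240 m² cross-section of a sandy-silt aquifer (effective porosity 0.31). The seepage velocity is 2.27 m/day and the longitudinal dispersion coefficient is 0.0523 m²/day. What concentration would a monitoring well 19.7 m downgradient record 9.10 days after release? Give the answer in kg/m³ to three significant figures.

For an instantaneous plane source, C(x,t) = M/(n_e·A·√(4πDt)) · exp(−(x−vt)²/(4Dt)), with n_e·A the pore (flow) area.
Plume center vt = 2.27 × 9.10 = 20.657 m, so the well at 19.7 m is 0.957 m upgradient of the peak.
√(4πDt) = 2.446 m, giving peak height M/(n_e·A·√(4πDt)) = 86.5/(0.31 × 240 × 2.446) = 0.4753 kg/m³.
(x−vt)²/(4Dt) = (-0.957)²/(4 × 0.0523 × 9.10) = 0.4811; exp(−0.4811) = 0.6181.
C = 0.4753 × 0.6181 = 0.294 kg/m³.

0.294 kg/m³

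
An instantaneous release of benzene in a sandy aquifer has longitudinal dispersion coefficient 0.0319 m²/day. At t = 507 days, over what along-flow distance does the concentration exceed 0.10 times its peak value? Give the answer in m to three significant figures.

The plume is Gaussian with σ = √(2Dt) = √(2 × 0.0319 × 507) = 5.687 m.
C/C_peak = exp(−Δx²/(2σ²)) = 0.10 ⇒ Δx = σ·√(−2 ln 0.10) = 5.687 × 2.146 = 12.20 m.
Width = 2Δx = 24.4 m.

24.4 m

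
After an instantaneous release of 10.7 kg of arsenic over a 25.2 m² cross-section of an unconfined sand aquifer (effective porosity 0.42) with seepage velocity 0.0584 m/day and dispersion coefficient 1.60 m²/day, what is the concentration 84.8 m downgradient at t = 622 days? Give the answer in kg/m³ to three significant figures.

0.00501 kg/m³

For an instantaneous plane source, C(x,t) = M/(n_e·A·√(4πDt)) · exp(−(x−vt)²/(4Dt)), with n_e·A the pore (flow) area.
Plume center vt = 0.0584 × 622 = 36.3248 m, so the well at 84.8 m is 48.4752 m downgradient of the peak.
√(4πDt) = 111.8 m, giving peak height M/(n_e·A·√(4πDt)) = 10.7/(0.42 × 25.2 × 111.8) = 0.009043 kg/m³.
(x−vt)²/(4Dt) = (48.4752)²/(4 × 1.60 × 622) = 0.5903; exp(−0.5903) = 0.5542.
C = 0.009043 × 0.5542 = 0.00501 kg/m³.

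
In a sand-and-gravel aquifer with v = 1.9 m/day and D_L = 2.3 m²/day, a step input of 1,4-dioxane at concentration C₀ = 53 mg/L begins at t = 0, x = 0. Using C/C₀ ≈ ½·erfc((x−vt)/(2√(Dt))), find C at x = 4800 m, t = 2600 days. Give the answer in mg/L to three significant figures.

47.7 mg/L

For a continuous step input, C/C₀ ≈ ½·erfc((x−vt)/(2√(Dt))).
vt = 1.9 × 2600 = 4940 m and 2√(Dt) = 2√(2.3 × 2600) = 154.7 m.
Argument (x−vt)/(2√(Dt)) = (4800 − 4940)/154.7 = -0.9050; ½·erfc(-0.9050) = 0.8997.
C = 53 × 0.8997 = 47.7 mg/L.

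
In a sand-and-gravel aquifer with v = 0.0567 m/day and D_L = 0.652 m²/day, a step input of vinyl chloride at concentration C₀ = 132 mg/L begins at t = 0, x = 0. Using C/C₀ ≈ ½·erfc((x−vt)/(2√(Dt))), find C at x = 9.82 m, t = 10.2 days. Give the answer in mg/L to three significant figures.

0.744 mg/L

For a continuous step input, C/C₀ ≈ ½·erfc((x−vt)/(2√(Dt))).
vt = 0.0567 × 10.2 = 0.57834 m and 2√(Dt) = 2√(0.652 × 10.2) = 5.158 m.
Argument (x−vt)/(2√(Dt)) = (9.82 − 0.57834)/5.158 = 1.792; ½·erfc(1.792) = 0.005634.
C = 132 × 0.005634 = 0.744 mg/L.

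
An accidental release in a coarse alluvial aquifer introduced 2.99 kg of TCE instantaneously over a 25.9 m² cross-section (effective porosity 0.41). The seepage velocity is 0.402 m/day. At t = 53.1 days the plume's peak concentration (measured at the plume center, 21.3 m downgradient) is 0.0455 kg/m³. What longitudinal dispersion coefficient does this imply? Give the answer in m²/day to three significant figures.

At the plume center C_max = M/(n_e·A·√(4πDt)), so D = M²/(4πt·(n_e·A·C_max)²).
n_e·A·C_max = 0.41 × 25.9 × 0.0455 = 0.4832 kg/m.
D = 2.99²/(4π × 53.1 × 0.4832²) = 0.0574 m²/day.

0.0574 m²/day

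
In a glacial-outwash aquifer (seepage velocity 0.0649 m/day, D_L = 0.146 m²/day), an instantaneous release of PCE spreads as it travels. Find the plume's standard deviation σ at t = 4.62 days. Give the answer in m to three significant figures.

1.16 m

Dispersive spreading gives a Gaussian with σ² = 2Dt; advection only shifts the center.
σ = √(2 × 0.146 × 4.62) = 1.16 m.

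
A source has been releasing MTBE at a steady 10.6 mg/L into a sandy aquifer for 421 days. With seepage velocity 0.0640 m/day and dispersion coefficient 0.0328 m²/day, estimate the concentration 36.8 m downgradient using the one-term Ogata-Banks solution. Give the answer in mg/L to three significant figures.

0.322 mg/L

For a continuous step input, C/C₀ ≈ ½·erfc((x−vt)/(2√(Dt))).
vt = 0.0640 × 421 = 26.944 m and 2√(Dt) = 2√(0.0328 × 421) = 7.432 m.
Argument (x−vt)/(2√(Dt)) = (36.8 − 26.944)/7.432 = 1.326; ½·erfc(1.326) = 0.03038.
C = 10.6 × 0.03038 = 0.322 mg/L.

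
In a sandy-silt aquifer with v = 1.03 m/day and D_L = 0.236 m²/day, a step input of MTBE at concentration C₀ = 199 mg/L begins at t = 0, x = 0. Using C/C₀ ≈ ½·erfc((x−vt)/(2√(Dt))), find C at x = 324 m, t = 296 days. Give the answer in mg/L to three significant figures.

10.5 mg/L

For a continuous step input, C/C₀ ≈ ½·erfc((x−vt)/(2√(Dt))).
vt = 1.03 × 296 = 304.88 m and 2√(Dt) = 2√(0.236 × 296) = 16.72 m.
Argument (x−vt)/(2√(Dt)) = (324 − 304.88)/16.72 = 1.144; ½·erfc(1.144) = 0.05285.
C = 199 × 0.05285 = 10.5 mg/L.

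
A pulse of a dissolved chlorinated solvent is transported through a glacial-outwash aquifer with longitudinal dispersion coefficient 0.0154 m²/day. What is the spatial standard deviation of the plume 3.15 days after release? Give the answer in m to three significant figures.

0.311 m

Dispersive spreading gives a Gaussian with σ² = 2Dt; advection only shifts the center.
σ = √(2 × 0.0154 × 3.15) = 0.311 m.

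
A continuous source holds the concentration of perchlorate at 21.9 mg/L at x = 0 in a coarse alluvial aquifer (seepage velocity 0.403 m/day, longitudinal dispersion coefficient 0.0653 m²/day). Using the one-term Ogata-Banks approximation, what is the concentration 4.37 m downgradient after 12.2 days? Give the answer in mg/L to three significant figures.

14.6 mg/L

For a continuous step input, C/C₀ ≈ ½·erfc((x−vt)/(2√(Dt))).
vt = 0.403 × 12.2 = 4.9166 m and 2√(Dt) = 2√(0.0653 × 12.2) = 1.785 m.
Argument (x−vt)/(2√(Dt)) = (4.37 − 4.9166)/1.785 = -0.3062; ½·erfc(-0.3062) = 0.6675.
C = 21.9 × 0.6675 = 14.6 mg/L.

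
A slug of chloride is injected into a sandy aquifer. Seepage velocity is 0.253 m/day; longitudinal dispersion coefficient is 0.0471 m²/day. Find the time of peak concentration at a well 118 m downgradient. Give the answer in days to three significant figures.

466 days

For the 1D instantaneous-source solution, setting ∂C/∂t = 0 at fixed x gives v²t² + 2Dt − x² = 0, so t = (√(D² + v²x²) − D)/v².
√(D² + v²x²) = √(0.0471² + 0.253² × 118²) = 29.85; v² = 0.064009.
t = (29.85 − 0.0471)/0.064009 = 466 days (vs. the pure-advection estimate x/v = 466 d).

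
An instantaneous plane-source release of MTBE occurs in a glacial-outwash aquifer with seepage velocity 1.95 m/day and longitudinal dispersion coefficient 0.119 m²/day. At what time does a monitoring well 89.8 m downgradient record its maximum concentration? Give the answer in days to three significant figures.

46.0 days

For the 1D instantaneous-source solution, setting ∂C/∂t = 0 at fixed x gives v²t² + 2Dt − x² = 0, so t = (√(D² + v²x²) − D)/v².
√(D² + v²x²) = √(0.119² + 1.95² × 89.8²) = 175.1; v² = 3.8025.
t = (175.1 − 0.119)/3.8025 = 46.0 days (vs. the pure-advection estimate x/v = 46.1 d).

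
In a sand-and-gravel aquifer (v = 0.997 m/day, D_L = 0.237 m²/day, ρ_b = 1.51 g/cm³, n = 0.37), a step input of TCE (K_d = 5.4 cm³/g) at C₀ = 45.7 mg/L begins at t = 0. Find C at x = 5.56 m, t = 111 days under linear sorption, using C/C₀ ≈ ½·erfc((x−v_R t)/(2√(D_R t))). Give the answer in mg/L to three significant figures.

Retardation factor R = 1 + ρ_b·K_d/n = 1 + 1.51 × 5.4/0.37 = 23.04.
Sorption retards both mechanisms: v_R = v/R = 0.04327 m/day, D_R = D/R = 0.01029 m²/day.
v_R·t = 0.04327 × 111 = 4.80297 m; 2√(D_R t) = 2.137 m; argument = (5.56 − 4.80297)/2.137 = 0.3542.
C = C₀ × ½·erfc(0.3542) = 45.7 × 0.3082 = 14.1 mg/L.

14.1 mg/L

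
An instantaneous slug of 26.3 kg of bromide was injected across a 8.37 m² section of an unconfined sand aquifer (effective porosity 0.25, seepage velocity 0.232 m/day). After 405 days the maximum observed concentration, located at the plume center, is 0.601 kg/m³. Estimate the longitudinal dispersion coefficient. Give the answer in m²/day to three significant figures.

At the plume center C_max = M/(n_e·A·√(4πDt)), so D = M²/(4πt·(n_e·A·C_max)²).
n_e·A·C_max = 0.25 × 8.37 × 0.601 = 1.258 kg/m.
D = 26.3²/(4π × 405 × 1.258²) = 0.0859 m²/day.

0.0859 m²/day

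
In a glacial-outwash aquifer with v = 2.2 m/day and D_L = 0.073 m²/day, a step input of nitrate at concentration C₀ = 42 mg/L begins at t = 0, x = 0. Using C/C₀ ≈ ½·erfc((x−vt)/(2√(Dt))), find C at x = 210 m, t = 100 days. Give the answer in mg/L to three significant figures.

For a continuous step input, C/C₀ ≈ ½·erfc((x−vt)/(2√(Dt))).
vt = 2.2 × 100 = 220 m and 2√(Dt) = 2√(0.073 × 100) = 5.404 m.
Argument (x−vt)/(2√(Dt)) = (210 − 220)/5.404 = -1.850; ½·erfc(-1.850) = 0.9956.
C = 42 × 0.9956 = 41.8 mg/L.

41.8 mg/L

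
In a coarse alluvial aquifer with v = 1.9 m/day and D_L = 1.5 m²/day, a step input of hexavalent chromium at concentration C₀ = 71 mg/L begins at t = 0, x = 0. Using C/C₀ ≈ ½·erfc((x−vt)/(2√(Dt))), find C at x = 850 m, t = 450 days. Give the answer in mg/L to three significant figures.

For a continuous step input, C/C₀ ≈ ½·erfc((x−vt)/(2√(Dt))).
vt = 1.9 × 450 = 855 m and 2√(Dt) = 2√(1.5 × 450) = 51.96 m.
Argument (x−vt)/(2√(Dt)) = (850 − 855)/51.96 = -0.09623; ½·erfc(-0.09623) = 0.5541.
C = 71 × 0.5541 = 39.3 mg/L.

39.3 mg/L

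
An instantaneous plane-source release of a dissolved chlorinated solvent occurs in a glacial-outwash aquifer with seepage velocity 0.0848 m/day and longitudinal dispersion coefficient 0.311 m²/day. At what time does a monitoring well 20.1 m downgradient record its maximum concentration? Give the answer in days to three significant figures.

For the 1D instantaneous-source solution, setting ∂C/∂t = 0 at fixed x gives v²t² + 2Dt − x² = 0, so t = (√(D² + v²x²) − D)/v².
√(D² + v²x²) = √(0.311² + 0.0848² × 20.1²) = 1.733; v² = 0.00719104.
t = (1.733 − 0.311)/0.00719104 = 198 days (vs. the pure-advection estimate x/v = 237 d).

198 days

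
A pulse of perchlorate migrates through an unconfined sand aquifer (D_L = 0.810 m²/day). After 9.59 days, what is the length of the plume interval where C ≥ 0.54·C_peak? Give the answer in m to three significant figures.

8.75 m

The plume is Gaussian with σ = √(2Dt) = √(2 × 0.810 × 9.59) = 3.942 m.
C/C_peak = exp(−Δx²/(2σ²)) = 0.54 ⇒ Δx = σ·√(−2 ln 0.54) = 3.942 × 1.110 = 4.376 m.
Width = 2Δx = 8.75 m.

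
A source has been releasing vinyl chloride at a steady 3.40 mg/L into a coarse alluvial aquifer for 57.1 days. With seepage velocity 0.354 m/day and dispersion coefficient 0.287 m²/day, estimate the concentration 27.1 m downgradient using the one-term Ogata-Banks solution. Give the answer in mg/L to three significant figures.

0.389 mg/L

For a continuous step input, C/C₀ ≈ ½·erfc((x−vt)/(2√(Dt))).
vt = 0.354 × 57.1 = 20.2134 m and 2√(Dt) = 2√(0.287 × 57.1) = 8.096 m.
Argument (x−vt)/(2√(Dt)) = (27.1 − 20.2134)/8.096 = 0.8506; ½·erfc(0.8506) = 0.1145.
C = 3.40 × 0.1145 = 0.389 mg/L.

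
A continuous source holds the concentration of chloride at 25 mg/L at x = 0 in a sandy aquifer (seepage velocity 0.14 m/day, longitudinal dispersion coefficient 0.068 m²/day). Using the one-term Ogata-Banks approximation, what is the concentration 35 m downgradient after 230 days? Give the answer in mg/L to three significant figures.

For a continuous step input, C/C₀ ≈ ½·erfc((x−vt)/(2√(Dt))).
vt = 0.14 × 230 = 32.2 m and 2√(Dt) = 2√(0.068 × 230) = 7.909 m.
Argument (x−vt)/(2√(Dt)) = (35 − 32.2)/7.909 = 0.3540; ½·erfc(0.3540) = 0.3083.
C = 25 × 0.3083 = 7.71 mg/L.

7.71 mg/L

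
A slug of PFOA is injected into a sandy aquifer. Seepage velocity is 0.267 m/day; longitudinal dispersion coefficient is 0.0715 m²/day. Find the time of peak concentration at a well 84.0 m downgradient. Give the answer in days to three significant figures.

For the 1D instantaneous-source solution, setting ∂C/∂t = 0 at fixed x gives v²t² + 2Dt − x² = 0, so t = (√(D² + v²x²) − D)/v².
√(D² + v²x²) = √(0.0715² + 0.267² × 84.0²) = 22.43; v² = 0.071289.
t = (22.43 − 0.0715)/0.071289 = 314 days (vs. the pure-advection estimate x/v = 315 d).

314 days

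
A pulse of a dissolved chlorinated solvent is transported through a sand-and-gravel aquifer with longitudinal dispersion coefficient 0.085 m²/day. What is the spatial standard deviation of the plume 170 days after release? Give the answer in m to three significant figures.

5.38 m

Dispersive spreading gives a Gaussian with σ² = 2Dt; advection only shifts the center.
σ = √(2 × 0.085 × 170) = 5.38 m.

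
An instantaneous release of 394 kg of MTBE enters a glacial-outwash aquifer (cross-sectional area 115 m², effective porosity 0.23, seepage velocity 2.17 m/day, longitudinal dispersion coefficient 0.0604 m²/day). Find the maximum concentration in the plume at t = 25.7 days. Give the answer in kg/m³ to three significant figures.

The peak of an instantaneous 1D plume sits at x = vt; there the Gaussian factor is 1 and C_max = M/(n_e·A·√(4πDt)), where n_e·A is the pore area the mass is dissolved in.
√(4πDt) = √(4π × 0.0604 × 25.7) = 4.417 m, so C_max = 394/(0.23 × 115 × 4.417) = 3.37 kg/m³.

3.37 kg/m³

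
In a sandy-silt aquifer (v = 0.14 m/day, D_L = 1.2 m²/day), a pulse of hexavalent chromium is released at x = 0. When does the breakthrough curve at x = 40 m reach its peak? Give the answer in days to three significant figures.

231 days

For the 1D instantaneous-source solution, setting ∂C/∂t = 0 at fixed x gives v²t² + 2Dt − x² = 0, so t = (√(D² + v²x²) − D)/v².
√(D² + v²x²) = √(1.2² + 0.14² × 40²) = 5.727; v² = 0.0196.
t = (5.727 − 1.2)/0.0196 = 231 days (vs. the pure-advection estimate x/v = 286 d).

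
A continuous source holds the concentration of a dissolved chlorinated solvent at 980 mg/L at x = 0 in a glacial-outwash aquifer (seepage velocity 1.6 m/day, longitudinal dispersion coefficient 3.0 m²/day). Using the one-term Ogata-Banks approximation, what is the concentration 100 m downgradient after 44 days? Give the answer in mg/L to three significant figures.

33.6 mg/L

For a continuous step input, C/C₀ ≈ ½·erfc((x−vt)/(2√(Dt))).
vt = 1.6 × 44 = 70.4 m and 2√(Dt) = 2√(3.0 × 44) = 22.98 m.
Argument (x−vt)/(2√(Dt)) = (100 − 70.4)/22.98 = 1.288; ½·erfc(1.288) = 0.03426.
C = 980 × 0.03426 = 33.6 mg/L.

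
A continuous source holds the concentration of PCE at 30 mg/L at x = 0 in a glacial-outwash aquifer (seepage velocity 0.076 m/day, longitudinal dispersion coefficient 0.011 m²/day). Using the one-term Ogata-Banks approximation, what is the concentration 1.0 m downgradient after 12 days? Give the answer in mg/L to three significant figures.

For a continuous step input, C/C₀ ≈ ½·erfc((x−vt)/(2√(Dt))).
vt = 0.076 × 12 = 0.912 m and 2√(Dt) = 2√(0.011 × 12) = 0.7266 m.
Argument (x−vt)/(2√(Dt)) = (1.0 − 0.912)/0.7266 = 0.1211; ½·erfc(0.1211) = 0.4320.
C = 30 × 0.4320 = 13.0 mg/L.

13.0 mg/L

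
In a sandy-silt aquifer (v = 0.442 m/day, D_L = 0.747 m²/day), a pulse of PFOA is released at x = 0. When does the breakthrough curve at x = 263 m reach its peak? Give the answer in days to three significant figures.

For the 1D instantaneous-source solution, setting ∂C/∂t = 0 at fixed x gives v²t² + 2Dt − x² = 0, so t = (√(D² + v²x²) − D)/v².
√(D² + v²x²) = √(0.747² + 0.442² × 263²) = 116.2; v² = 0.195364.
t = (116.2 − 0.747)/0.195364 = 591 days (vs. the pure-advection estimate x/v = 595 d).

591 days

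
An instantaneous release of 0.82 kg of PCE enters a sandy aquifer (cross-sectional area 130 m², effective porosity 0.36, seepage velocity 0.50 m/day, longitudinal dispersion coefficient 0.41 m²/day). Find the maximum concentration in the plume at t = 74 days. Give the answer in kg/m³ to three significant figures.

0.000897 kg/m³

The peak of an instantaneous 1D plume sits at x = vt; there the Gaussian factor is 1 and C_max = M/(n_e·A·√(4πDt)), where n_e·A is the pore area the mass is dissolved in.
√(4πDt) = √(4π × 0.41 × 74) = 19.53 m, so C_max = 0.82/(0.36 × 130 × 19.53) = 0.000897 kg/m³.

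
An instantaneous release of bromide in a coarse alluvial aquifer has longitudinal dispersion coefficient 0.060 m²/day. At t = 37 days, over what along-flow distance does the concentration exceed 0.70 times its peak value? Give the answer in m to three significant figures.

3.56 m

The plume is Gaussian with σ = √(2Dt) = √(2 × 0.060 × 37) = 2.107 m.
C/C_peak = exp(−Δx²/(2σ²)) = 0.70 ⇒ Δx = σ·√(−2 ln 0.70) = 2.107 × 0.8446 = 1.780 m.
Width = 2Δx = 3.56 m.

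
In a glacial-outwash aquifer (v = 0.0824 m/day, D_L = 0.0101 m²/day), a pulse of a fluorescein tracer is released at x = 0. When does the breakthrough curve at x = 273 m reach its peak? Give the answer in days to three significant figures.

3310 days

For the 1D instantaneous-source solution, setting ∂C/∂t = 0 at fixed x gives v²t² + 2Dt − x² = 0, so t = (√(D² + v²x²) − D)/v².
√(D² + v²x²) = √(0.0101² + 0.0824² × 273²) = 22.50; v² = 0.00678976.
t = (22.50 − 0.0101)/0.00678976 = 3310 days (vs. the pure-advection estimate x/v = 3310 d).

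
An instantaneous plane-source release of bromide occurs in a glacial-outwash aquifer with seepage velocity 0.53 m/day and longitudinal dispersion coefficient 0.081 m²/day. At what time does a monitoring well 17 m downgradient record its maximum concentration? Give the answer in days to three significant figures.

For the 1D instantaneous-source solution, setting ∂C/∂t = 0 at fixed x gives v²t² + 2Dt − x² = 0, so t = (√(D² + v²x²) − D)/v².
√(D² + v²x²) = √(0.081² + 0.53² × 17²) = 9.010; v² = 0.2809.
t = (9.010 − 0.081)/0.2809 = 31.8 days (vs. the pure-advection estimate x/v = 32.1 d).

31.8 days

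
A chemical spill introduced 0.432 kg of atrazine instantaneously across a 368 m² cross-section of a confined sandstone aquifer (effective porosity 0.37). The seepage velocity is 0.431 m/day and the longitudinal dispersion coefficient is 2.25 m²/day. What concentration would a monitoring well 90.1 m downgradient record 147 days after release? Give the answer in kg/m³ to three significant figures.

For an instantaneous plane source, C(x,t) = M/(n_e·A·√(4πDt)) · exp(−(x−vt)²/(4Dt)), with n_e·A the pore (flow) area.
Plume center vt = 0.431 × 147 = 63.357 m, so the well at 90.1 m is 26.743 m downgradient of the peak.
√(4πDt) = 64.47 m, giving peak height M/(n_e·A·√(4πDt)) = 0.432/(0.37 × 368 × 64.47) = 4.921e-05 kg/m³.
(x−vt)²/(4Dt) = (26.743)²/(4 × 2.25 × 147) = 0.5406; exp(−0.5406) = 0.5824.
C = 4.921e-05 × 0.5824 = 2.87e-05 kg/m³.

2.87e-05 kg/m³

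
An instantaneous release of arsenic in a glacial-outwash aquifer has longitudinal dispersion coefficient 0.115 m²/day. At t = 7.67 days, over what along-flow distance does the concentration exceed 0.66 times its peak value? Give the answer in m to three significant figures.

2.42 m

The plume is Gaussian with σ = √(2Dt) = √(2 × 0.115 × 7.67) = 1.328 m.
C/C_peak = exp(−Δx²/(2σ²)) = 0.66 ⇒ Δx = σ·√(−2 ln 0.66) = 1.328 × 0.9116 = 1.211 m.
Width = 2Δx = 2.42 m.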